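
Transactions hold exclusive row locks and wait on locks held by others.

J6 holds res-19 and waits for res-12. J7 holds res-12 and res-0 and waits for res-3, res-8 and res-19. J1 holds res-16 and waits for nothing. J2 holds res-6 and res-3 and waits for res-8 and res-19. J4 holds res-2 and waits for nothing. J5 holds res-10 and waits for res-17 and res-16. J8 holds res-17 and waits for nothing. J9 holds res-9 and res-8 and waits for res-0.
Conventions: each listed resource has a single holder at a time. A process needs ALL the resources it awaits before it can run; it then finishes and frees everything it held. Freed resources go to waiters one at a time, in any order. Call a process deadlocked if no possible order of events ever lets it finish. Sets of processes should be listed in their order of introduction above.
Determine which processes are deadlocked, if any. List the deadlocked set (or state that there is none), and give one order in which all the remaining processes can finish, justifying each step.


Deadlocked: J6, J7, J2 and J9.
Key observation: the cycle J6 -> J7 -> J6 can never break — each member waits on the next; J2 and J9 are caught in further circular waits.
The rest can finish in the order J4, J8, J1, J5.
Verifying each step:
  J4 waits on nothing -> runs at once and releases res-2
  J8 waits on nothing -> runs at once and releases res-17
  J1 waits on nothing -> runs at once and releases res-16
  J5 waits on res-17 and res-16 — all released -> runs and releases res-10


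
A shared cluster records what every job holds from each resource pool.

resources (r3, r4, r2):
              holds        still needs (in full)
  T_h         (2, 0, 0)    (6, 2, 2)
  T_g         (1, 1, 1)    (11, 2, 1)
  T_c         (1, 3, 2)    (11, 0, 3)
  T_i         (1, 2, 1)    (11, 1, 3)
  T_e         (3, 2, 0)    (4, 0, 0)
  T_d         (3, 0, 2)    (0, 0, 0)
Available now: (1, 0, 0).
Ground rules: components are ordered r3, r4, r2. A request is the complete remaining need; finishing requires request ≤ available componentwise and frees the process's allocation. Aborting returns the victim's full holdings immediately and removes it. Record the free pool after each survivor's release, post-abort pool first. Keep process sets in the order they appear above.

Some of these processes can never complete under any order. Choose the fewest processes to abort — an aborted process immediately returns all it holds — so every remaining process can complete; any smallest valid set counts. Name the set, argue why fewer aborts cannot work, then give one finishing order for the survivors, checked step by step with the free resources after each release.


Abort T_g and T_i.
Key observation: T_c was stuck for good until T_g and T_i gave back (2, 3, 2); in the order shown it finishes at step 4.
Why nothing smaller works — every single abort fails: T_h alone leaves T_g blocked (short on r3); T_g alone leaves T_c blocked (short on r3); T_c alone leaves T_g blocked (short on r3); T_i alone leaves T_g blocked (short on r3); T_e alone leaves T_g blocked (short on r3); T_d alone leaves T_g blocked (short on r3).
One survivor order: T_d, T_h, T_e, T_c. Step-by-step check (post-abort pool first):
  pool = (3, 3, 2)
  run T_d (needs (0, 0, 0), free (3, 3, 2)); after release of (3, 0, 2) the pool is (6, 3, 4)
  run T_h (needs (6, 2, 2), free (6, 3, 4)); after release of (2, 0, 0) the pool is (8, 3, 4)
  run T_e (needs (4, 0, 0), free (8, 3, 4)); after release of (3, 2, 0) the pool is (11, 5, 4)
  run T_c (needs (11, 0, 3), free (11, 5, 4)); after release of (1, 3, 2) the pool is (12, 8, 6)


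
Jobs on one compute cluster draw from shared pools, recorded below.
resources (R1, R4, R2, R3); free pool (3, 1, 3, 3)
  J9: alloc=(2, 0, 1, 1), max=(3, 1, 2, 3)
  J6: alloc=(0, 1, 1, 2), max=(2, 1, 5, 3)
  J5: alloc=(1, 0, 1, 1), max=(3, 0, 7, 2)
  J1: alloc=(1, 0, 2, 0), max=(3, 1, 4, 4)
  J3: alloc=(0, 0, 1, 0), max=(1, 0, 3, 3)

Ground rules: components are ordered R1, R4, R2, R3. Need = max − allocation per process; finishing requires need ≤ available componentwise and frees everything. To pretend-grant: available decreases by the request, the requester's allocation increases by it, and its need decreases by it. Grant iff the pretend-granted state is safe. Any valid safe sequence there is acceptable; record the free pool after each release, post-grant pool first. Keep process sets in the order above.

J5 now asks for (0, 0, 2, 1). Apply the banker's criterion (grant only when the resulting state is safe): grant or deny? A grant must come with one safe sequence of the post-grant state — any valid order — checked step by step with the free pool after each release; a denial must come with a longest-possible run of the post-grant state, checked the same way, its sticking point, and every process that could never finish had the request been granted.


DENY — the pretend-granted state is unsafe.
Key observation: after J9, J3 the pool peaks at (5, 1, 3, 3), and each blocked process is short somewhere: J6 on R2; J5 on R2; J1 on R3.
After a pretend grant, a maximal execution: J9, J3 — then nothing else fits. Step-by-step check:
  pool = (3, 1, 1, 2)
  J9 needs (1, 1, 1, 2) <= (3, 1, 1, 2) -> finishes; pool += (2, 0, 1, 1) = (5, 1, 2, 3)
  J3 needs (1, 0, 2, 3) <= (5, 1, 2, 3) -> finishes; pool += (0, 0, 1, 0) = (5, 1, 3, 3)
  J6 cannot run: need (2, 0, 4, 1) vs free (5, 1, 3, 3) (insufficient R2)
  J5 cannot run: need (2, 0, 4, 0) vs free (5, 1, 3, 3) (insufficient R2)
  J1 cannot run: need (2, 1, 2, 4) vs free (5, 1, 3, 3) (insufficient R3)
Processes that could never finish after the grant: J6, J5 and J1.


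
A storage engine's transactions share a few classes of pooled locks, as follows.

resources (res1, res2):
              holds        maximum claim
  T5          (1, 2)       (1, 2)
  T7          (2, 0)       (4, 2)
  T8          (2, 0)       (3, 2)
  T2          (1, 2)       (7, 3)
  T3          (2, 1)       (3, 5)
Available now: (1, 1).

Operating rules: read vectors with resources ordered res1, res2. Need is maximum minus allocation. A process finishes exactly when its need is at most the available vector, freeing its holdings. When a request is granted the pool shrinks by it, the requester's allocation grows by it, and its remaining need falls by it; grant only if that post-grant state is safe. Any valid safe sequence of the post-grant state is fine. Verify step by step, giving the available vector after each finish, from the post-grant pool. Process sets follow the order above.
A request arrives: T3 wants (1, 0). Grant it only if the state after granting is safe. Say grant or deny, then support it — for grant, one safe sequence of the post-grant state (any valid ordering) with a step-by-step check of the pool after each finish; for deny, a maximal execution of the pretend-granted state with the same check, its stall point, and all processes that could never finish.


DENY. Granting would leave the state unsafe.
Key observation: after T5, T8, T7 the pool peaks at (5, 3), and each blocked process is short somewhere: T2 on res1; T3 on res2.
On the post-grant state, T5, T8, T7 is a maximal run — nothing extends it. Check, step by step:
  pool = (0, 1)
  T5: need (0, 0) fits (0, 1); releases (1, 2), pool now (1, 3)
  T8: need (1, 2) fits (1, 3); releases (2, 0), pool now (3, 3)
  T7: need (2, 2) fits (3, 3); releases (2, 0), pool now (5, 3)
  T2 still needs (6, 1) but only (5, 3) is free — short on res1
  T3 still needs (0, 4) but only (5, 3) is free — short on res2
Had the request been granted, T2 and T3 could never finish.


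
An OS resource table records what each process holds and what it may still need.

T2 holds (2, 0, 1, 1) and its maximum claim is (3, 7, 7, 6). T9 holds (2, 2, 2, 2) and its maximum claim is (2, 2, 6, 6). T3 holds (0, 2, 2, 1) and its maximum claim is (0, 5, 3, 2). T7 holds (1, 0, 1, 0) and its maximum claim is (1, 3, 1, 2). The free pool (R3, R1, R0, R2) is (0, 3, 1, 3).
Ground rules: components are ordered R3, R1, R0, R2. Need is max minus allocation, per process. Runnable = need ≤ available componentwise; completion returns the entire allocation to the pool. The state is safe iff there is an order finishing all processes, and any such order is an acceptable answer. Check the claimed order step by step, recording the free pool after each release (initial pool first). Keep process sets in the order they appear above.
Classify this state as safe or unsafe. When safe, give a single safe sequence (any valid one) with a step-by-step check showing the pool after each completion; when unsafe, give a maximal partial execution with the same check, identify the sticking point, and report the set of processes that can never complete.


SAFE. One safe sequence: T3, T7, T9, T2.
Key observation: T3 is the earliest step where a requested resource binds exactly: need (0, 3, 1, 1), pool (0, 3, 1, 3) at its turn.
Check, step by step:
  pool = (0, 3, 1, 3)
  run T3 (needs (0, 3, 1, 1), free (0, 3, 1, 3)); after release of (0, 2, 2, 1) the pool is (0, 5, 3, 4)
  run T7 (needs (0, 3, 0, 2), free (0, 5, 3, 4)); after release of (1, 0, 1, 0) the pool is (1, 5, 4, 4)
  run T9 (needs (0, 0, 4, 4), free (1, 5, 4, 4)); after release of (2, 2, 2, 2) the pool is (3, 7, 6, 6)
  run T2 (needs (1, 7, 6, 5), free (3, 7, 6, 6)); after release of (2, 0, 1, 1) the pool is (5, 7, 7, 7)


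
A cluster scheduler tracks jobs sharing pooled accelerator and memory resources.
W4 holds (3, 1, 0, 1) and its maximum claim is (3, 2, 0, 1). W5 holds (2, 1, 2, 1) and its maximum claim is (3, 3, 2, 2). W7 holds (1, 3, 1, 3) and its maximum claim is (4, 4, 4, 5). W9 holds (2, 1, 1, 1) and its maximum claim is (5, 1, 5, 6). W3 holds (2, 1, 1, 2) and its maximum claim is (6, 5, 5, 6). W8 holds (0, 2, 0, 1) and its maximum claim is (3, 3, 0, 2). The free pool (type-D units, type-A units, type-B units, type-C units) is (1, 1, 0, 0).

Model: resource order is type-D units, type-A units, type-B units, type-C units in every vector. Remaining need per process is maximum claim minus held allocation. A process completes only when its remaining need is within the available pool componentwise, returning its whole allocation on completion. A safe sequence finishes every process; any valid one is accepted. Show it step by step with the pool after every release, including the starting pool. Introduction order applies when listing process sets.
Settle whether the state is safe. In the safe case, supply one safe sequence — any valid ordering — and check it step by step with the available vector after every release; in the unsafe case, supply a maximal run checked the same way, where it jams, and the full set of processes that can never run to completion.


UNSAFE.
Key observation: no order helps: past W4, W5, W8, the free pool tops out at (6, 5, 2, 3), below what each blocked process needs in type-B units.
Going as far as possible: W4, W5, W8; after that, nothing fits. Walking it through:
  pool = (1, 1, 0, 0)
  run W4 (needs (0, 1, 0, 0), free (1, 1, 0, 0)); after release of (3, 1, 0, 1) the pool is (4, 2, 0, 1)
  run W5 (needs (1, 2, 0, 1), free (4, 2, 0, 1)); after release of (2, 1, 2, 1) the pool is (6, 3, 2, 2)
  run W8 (needs (3, 1, 0, 1), free (6, 3, 2, 2)); after release of (0, 2, 0, 1) the pool is (6, 5, 2, 3)
  W7 cannot run: need (3, 1, 3, 2) vs free (6, 5, 2, 3) (insufficient type-B units)
  W9 cannot run: need (3, 0, 4, 5) vs free (6, 5, 2, 3) (insufficient type-B units and type-C units)
  W3 cannot run: need (4, 4, 4, 4) vs free (6, 5, 2, 3) (insufficient type-B units and type-C units)
Never able to finish: W7, W9 and W3.


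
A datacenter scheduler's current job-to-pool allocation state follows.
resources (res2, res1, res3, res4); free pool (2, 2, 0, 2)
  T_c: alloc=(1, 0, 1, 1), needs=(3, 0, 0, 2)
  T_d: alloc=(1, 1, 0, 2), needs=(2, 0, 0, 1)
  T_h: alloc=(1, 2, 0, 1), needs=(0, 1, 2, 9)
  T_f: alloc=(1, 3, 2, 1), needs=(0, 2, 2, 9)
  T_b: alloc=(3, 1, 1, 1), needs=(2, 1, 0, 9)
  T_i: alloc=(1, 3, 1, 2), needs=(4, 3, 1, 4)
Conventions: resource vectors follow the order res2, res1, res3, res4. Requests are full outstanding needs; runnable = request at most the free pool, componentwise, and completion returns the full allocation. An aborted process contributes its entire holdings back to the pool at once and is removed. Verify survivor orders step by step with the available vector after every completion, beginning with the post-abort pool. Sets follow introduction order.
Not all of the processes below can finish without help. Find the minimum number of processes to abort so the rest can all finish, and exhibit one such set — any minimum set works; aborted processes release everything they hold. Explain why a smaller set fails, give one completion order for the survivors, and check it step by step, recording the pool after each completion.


The answer: abort T_h and T_b.
Key observation: the deadlocked T_f becomes finishable only because T_h and T_b released (4, 3, 1, 2); it completes at step 4 below.
Minimality, checking each single-abort alternative: T_c alone leaves T_h blocked (short on res4); T_d alone leaves T_h blocked (short on res4); T_h alone leaves T_f blocked (short on res4); T_f alone leaves T_h blocked (short on res4); T_b alone leaves T_h blocked (short on res4); T_i alone leaves T_h blocked (short on res4).
One survivor order: T_i, T_d, T_c, T_f. Step-by-step check (post-abort pool first):
  pool = (6, 5, 1, 4)
  T_i: need (4, 3, 1, 4) fits (6, 5, 1, 4); releases (1, 3, 1, 2), pool now (7, 8, 2, 6)
  T_d: need (2, 0, 0, 1) fits (7, 8, 2, 6); releases (1, 1, 0, 2), pool now (8, 9, 2, 8)
  T_c: need (3, 0, 0, 2) fits (8, 9, 2, 8); releases (1, 0, 1, 1), pool now (9, 9, 3, 9)
  T_f: need (0, 2, 2, 9) fits (9, 9, 3, 9); releases (1, 3, 2, 1), pool now (10, 12, 5, 10)


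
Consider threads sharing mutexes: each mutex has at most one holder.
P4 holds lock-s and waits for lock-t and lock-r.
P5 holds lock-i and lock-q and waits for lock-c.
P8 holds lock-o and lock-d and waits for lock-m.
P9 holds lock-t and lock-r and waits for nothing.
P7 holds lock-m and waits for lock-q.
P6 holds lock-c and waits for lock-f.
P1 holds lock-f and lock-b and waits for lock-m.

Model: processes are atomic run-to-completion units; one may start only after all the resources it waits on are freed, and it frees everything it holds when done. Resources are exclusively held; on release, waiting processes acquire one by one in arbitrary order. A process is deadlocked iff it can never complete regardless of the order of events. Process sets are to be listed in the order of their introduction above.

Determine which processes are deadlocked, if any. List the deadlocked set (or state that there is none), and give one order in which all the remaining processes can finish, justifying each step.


Deadlocked: P5, P8, P7, P6 and P1.
Key observation: the wait chain closes on itself along P5 -> P6 -> P1 -> P7 -> P5; P8 waits into the deadlock from upstream.
The rest can finish in the order P9, P4.
Check, step by step:
  P9: no waits; runs immediately, freeing lock-t and lock-r
  P4: everything it awaited (lock-t and lock-r) is free; runs, freeing lock-s


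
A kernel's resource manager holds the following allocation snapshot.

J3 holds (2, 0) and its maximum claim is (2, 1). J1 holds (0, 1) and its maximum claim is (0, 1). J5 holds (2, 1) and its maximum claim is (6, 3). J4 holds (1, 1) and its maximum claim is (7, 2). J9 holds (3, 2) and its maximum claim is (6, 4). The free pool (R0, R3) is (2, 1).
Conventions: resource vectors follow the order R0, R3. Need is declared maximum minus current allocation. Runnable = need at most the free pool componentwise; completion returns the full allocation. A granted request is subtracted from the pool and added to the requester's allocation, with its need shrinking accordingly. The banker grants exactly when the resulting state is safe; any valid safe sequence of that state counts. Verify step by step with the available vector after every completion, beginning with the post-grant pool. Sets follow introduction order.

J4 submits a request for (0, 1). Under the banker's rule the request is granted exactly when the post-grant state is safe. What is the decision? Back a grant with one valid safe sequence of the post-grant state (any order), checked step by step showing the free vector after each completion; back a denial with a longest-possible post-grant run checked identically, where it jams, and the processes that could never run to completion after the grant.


DENY — the pretend-granted state is unsafe.
Key observation: after J1, J3 the pool peaks at (4, 1), and each blocked process is short somewhere: J5 on R3; J4 on R0; J9 on R3.
On the post-grant state, J1, J3 is a maximal run — nothing extends it. Step-by-step check:
  pool = (2, 0)
  J1: need (0, 0) fits (2, 0); releases (0, 1), pool now (2, 1)
  J3: need (0, 1) fits (2, 1); releases (2, 0), pool now (4, 1)
  blocked: J5 wants (4, 2), pool (4, 1) — not enough R3
  blocked: J4 wants (6, 0), pool (4, 1) — not enough R0
  blocked: J9 wants (3, 2), pool (4, 1) — not enough R3
Had the request been granted, J5, J4 and J9 could never finish.


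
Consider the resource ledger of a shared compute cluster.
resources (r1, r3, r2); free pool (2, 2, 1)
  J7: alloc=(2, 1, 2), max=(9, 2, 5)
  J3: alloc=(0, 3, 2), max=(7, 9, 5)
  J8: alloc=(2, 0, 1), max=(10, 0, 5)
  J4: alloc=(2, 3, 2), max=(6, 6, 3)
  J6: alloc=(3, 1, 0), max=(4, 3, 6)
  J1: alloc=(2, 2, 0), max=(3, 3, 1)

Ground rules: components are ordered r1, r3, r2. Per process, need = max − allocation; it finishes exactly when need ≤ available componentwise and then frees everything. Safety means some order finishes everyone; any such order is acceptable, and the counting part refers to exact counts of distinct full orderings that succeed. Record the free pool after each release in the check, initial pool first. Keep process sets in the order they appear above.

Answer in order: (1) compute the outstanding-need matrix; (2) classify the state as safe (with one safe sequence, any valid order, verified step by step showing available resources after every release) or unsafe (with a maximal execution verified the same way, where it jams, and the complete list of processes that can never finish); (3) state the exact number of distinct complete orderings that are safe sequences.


(1) Outstanding need per process (order r1, r3, r2):
  J7: (7, 1, 3)
  J3: (7, 6, 3)
  J8: (8, 0, 4)
  J4: (4, 3, 1)
  J6: (1, 2, 6)
  J1: (1, 1, 1)
(2) The state is UNSAFE.
Key observation: after J1, J4 the pool peaks at (6, 7, 3), and each blocked process is short somewhere: J7 on r1; J3 on r1; J8 on r1, r2; J6 on r2.
A maximal execution: J1, J4 — then nothing else fits. Walking it through:
  pool = (2, 2, 1)
  run J1 (needs (1, 1, 1), free (2, 2, 1)); after release of (2, 2, 0) the pool is (4, 4, 1)
  run J4 (needs (4, 3, 1), free (4, 4, 1)); after release of (2, 3, 2) the pool is (6, 7, 3)
  J7 still needs (7, 1, 3) but only (6, 7, 3) is free — short on r1
  J3 still needs (7, 6, 3) but only (6, 7, 3) is free — short on r1
  J8 still needs (8, 0, 4) but only (6, 7, 3) is free — short on r1 and r2
  J6 still needs (1, 2, 6) but only (6, 7, 3) is free — short on r2
Never able to finish: J7, J3, J8 and J6.
(3) The exact count: 0 of the possible complete orderings are safe sequences.


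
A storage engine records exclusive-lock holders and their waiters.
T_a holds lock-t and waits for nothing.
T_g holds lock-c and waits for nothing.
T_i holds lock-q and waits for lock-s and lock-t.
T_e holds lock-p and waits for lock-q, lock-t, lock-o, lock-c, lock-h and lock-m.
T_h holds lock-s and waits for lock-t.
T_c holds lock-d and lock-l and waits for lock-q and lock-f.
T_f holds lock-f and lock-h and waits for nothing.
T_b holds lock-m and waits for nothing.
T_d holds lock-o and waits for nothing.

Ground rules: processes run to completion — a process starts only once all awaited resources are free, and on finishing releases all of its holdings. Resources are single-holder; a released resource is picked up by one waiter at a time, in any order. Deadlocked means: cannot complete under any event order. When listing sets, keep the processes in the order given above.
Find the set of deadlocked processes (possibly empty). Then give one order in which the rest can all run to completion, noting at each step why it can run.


The deadlocked set is empty.
Key observation: although several processes wait, no cycle exists — each chain bottoms out at a free runner.
One completion order for the rest: T_a, T_d, T_g, T_b, T_h, T_f, T_i, T_e, T_c.
Verifying each step:
  T_a waits on nothing -> runs at once and releases lock-t
  T_d waits on nothing -> runs at once and releases lock-o
  T_g waits on nothing -> runs at once and releases lock-c
  T_b waits on nothing -> runs at once and releases lock-m
  T_h waits on lock-t — all released -> runs and releases lock-s
  T_f waits on nothing -> runs at once and releases lock-f and lock-h
  T_i waits on lock-s and lock-t — all released -> runs and releases lock-q
  T_e waits on lock-q, lock-t, lock-o, lock-c, lock-h and lock-m — all released -> runs and releases lock-p
  T_c waits on lock-q and lock-f — all released -> runs and releases lock-d and lock-l


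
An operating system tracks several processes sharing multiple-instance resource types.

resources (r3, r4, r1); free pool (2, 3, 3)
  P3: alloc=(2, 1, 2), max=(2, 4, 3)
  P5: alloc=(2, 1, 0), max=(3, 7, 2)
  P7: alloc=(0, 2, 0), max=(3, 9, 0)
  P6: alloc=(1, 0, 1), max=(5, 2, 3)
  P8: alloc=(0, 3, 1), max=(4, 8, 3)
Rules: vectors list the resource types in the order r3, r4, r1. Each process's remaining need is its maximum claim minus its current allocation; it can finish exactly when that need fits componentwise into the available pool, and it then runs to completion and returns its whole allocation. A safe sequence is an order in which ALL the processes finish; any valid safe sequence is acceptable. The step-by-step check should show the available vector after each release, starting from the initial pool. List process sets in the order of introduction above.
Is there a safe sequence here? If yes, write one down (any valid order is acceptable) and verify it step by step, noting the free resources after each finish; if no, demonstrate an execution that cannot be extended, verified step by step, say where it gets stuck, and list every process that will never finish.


UNSAFE.
Key observation: after P3, P6 complete, (5, 4, 6) is the best the pool ever gets, yet each leftover process wants more r4.
The run P3, P6 cannot be extended any further. Check, step by step:
  pool = (2, 3, 3)
  P3: need (0, 3, 1) fits (2, 3, 3); releases (2, 1, 2), pool now (4, 4, 5)
  P6: need (4, 2, 2) fits (4, 4, 5); releases (1, 0, 1), pool now (5, 4, 6)
  P5 cannot run: need (1, 6, 2) vs free (5, 4, 6) (insufficient r4)
  P7 cannot run: need (3, 7, 0) vs free (5, 4, 6) (insufficient r4)
  P8 cannot run: need (4, 5, 2) vs free (5, 4, 6) (insufficient r4)
Processes that can never finish: P5, P7 and P8.


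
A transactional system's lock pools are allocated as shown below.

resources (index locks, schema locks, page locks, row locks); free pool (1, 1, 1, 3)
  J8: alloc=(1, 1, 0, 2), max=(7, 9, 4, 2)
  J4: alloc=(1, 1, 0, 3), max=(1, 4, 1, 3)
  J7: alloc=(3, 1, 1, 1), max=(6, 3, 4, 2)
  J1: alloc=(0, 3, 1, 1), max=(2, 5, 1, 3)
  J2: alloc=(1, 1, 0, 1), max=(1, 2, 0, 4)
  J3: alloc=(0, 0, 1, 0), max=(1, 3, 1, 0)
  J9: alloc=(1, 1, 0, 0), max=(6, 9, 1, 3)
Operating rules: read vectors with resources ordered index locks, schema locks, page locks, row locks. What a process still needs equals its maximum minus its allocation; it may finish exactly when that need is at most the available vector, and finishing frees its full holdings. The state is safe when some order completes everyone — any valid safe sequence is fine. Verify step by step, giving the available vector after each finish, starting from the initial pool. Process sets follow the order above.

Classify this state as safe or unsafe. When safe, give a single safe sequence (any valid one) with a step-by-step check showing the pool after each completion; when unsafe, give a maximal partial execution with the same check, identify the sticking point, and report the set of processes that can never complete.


The state is UNSAFE.
Key observation: after J2, J1, J3, J4, J7 complete, (6, 7, 4, 9) is the best the pool ever gets, yet each leftover process wants more schema locks.
Going as far as possible: J2, J1, J3, J4, J7; after that, nothing fits. Step-by-step check:
  pool = (1, 1, 1, 3)
  J2: need (0, 1, 0, 3) fits (1, 1, 1, 3); releases (1, 1, 0, 1), pool now (2, 2, 1, 4)
  J1: need (2, 2, 0, 2) fits (2, 2, 1, 4); releases (0, 3, 1, 1), pool now (2, 5, 2, 5)
  J3: need (1, 3, 0, 0) fits (2, 5, 2, 5); releases (0, 0, 1, 0), pool now (2, 5, 3, 5)
  J4: need (0, 3, 1, 0) fits (2, 5, 3, 5); releases (1, 1, 0, 3), pool now (3, 6, 3, 8)
  J7: need (3, 2, 3, 1) fits (3, 6, 3, 8); releases (3, 1, 1, 1), pool now (6, 7, 4, 9)
  blocked: J8 wants (6, 8, 4, 0), pool (6, 7, 4, 9) — not enough schema locks
  blocked: J9 wants (5, 8, 1, 3), pool (6, 7, 4, 9) — not enough schema locks
Never able to finish: J8 and J9.


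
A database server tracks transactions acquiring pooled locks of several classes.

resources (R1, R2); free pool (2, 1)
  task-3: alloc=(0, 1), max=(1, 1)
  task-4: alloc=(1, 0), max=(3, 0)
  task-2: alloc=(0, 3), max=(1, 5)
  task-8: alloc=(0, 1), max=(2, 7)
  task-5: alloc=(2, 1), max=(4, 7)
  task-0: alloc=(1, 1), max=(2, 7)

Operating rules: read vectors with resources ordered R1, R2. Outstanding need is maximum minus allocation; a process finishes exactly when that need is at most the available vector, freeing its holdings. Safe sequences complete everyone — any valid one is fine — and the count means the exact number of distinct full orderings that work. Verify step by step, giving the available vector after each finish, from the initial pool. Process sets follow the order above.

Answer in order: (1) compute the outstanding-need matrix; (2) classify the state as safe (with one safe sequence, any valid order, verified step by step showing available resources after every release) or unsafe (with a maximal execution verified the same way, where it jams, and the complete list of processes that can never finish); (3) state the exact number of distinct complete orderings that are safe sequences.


(1) Outstanding need per process (order R1, R2):
  task-3: (1, 0)
  task-4: (2, 0)
  task-2: (1, 2)
  task-8: (2, 6)
  task-5: (2, 6)
  task-0: (1, 6)
(2) The state is UNSAFE.
Key observation: R2 is the bottleneck — with task-4, task-3, task-2 done the pool holds (3, 5), short of every remaining need.
A maximal execution: task-4, task-3, task-2 — then nothing else fits. Verifying each step:
  pool = (2, 1)
  run task-4 (needs (2, 0), free (2, 1)); after release of (1, 0) the pool is (3, 1)
  run task-3 (needs (1, 0), free (3, 1)); after release of (0, 1) the pool is (3, 2)
  run task-2 (needs (1, 2), free (3, 2)); after release of (0, 3) the pool is (3, 5)
  blocked: task-8 wants (2, 6), pool (3, 5) — not enough R2
  blocked: task-5 wants (2, 6), pool (3, 5) — not enough R2
  blocked: task-0 wants (1, 6), pool (3, 5) — not enough R2
Processes that can never finish: task-8, task-5 and task-0.
(3) Exactly 0 of the possible complete orderings are safe sequences.


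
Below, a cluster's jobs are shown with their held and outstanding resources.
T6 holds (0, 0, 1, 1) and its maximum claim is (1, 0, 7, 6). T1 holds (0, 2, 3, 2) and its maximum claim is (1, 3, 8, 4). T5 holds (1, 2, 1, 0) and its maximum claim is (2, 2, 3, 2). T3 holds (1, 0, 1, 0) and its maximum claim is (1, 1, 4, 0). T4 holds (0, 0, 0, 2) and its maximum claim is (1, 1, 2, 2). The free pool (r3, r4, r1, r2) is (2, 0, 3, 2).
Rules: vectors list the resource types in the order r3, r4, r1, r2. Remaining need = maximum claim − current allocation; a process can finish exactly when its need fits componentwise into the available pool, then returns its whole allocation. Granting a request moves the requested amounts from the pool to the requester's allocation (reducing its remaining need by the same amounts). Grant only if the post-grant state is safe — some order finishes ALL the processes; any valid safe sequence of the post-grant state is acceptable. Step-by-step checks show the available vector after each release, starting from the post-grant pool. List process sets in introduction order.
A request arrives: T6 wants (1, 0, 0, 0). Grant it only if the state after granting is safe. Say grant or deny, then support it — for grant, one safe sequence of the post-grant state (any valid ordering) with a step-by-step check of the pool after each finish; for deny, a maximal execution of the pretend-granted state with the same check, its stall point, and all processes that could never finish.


GRANT: granting preserves safety; a valid post-grant sequence is T5, T4, T3, T1, T6.
Key observation: the grant leaves (1, 0, 3, 2) free — enough for T5, whose release restarts the cascade.
Check on the post-grant state, step by step:
  pool = (1, 0, 3, 2)
  run T5 (needs (1, 0, 2, 2), free (1, 0, 3, 2)); after release of (1, 2, 1, 0) the pool is (2, 2, 4, 2)
  run T4 (needs (1, 1, 2, 0), free (2, 2, 4, 2)); after release of (0, 0, 0, 2) the pool is (2, 2, 4, 4)
  run T3 (needs (0, 1, 3, 0), free (2, 2, 4, 4)); after release of (1, 0, 1, 0) the pool is (3, 2, 5, 4)
  run T1 (needs (1, 1, 5, 2), free (3, 2, 5, 4)); after release of (0, 2, 3, 2) the pool is (3, 4, 8, 6)
  run T6 (needs (0, 0, 6, 5), free (3, 4, 8, 6)); after release of (1, 0, 1, 1) the pool is (4, 4, 9, 7)


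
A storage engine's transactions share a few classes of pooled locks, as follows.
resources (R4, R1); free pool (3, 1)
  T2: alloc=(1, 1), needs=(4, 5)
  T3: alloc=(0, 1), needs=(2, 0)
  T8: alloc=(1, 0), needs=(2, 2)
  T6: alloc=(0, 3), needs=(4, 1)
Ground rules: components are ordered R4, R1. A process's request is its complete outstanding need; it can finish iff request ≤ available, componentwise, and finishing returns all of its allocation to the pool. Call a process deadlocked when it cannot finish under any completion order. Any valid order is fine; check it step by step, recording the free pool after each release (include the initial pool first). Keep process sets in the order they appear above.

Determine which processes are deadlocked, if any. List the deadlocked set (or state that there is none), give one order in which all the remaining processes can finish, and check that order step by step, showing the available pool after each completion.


No process is deadlocked.
Key observation: T3 leads a chain of completions in which each release enables another process.
A valid finishing order for the others: T3, T8, T6, T2. Step-by-step check:
  pool = (3, 1)
  run T3 (needs (2, 0), free (3, 1)); after release of (0, 1) the pool is (3, 2)
  run T8 (needs (2, 2), free (3, 2)); after release of (1, 0) the pool is (4, 2)
  run T6 (needs (4, 1), free (4, 2)); after release of (0, 3) the pool is (4, 5)
  run T2 (needs (4, 5), free (4, 5)); after release of (1, 1) the pool is (5, 6)


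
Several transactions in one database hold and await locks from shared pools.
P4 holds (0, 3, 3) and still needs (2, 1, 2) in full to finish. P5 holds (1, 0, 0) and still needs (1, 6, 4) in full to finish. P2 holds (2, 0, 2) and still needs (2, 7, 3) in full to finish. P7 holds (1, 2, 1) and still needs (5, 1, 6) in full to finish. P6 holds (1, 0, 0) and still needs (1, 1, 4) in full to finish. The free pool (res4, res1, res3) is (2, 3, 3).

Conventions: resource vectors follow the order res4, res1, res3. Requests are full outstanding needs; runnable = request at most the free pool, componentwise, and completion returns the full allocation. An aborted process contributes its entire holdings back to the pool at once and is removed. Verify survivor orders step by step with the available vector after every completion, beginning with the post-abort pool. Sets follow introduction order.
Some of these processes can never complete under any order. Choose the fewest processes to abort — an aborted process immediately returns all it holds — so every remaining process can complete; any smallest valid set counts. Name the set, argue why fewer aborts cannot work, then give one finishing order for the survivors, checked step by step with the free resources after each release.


Abort P7.
Key observation: aborting P7 returns (1, 2, 1), and P2 — hopeless before — runs at step 4 with the returned capacity in the pool.
Why nothing smaller works: aborting no one leaves the state deadlocked as given.
The survivors complete as P4, P6, P5, P2. Walking it through (starting from the post-abort pool):
  pool = (3, 5, 4)
  P4: need (2, 1, 2) fits (3, 5, 4); releases (0, 3, 3), pool now (3, 8, 7)
  P6: need (1, 1, 4) fits (3, 8, 7); releases (1, 0, 0), pool now (4, 8, 7)
  P5: need (1, 6, 4) fits (4, 8, 7); releases (1, 0, 0), pool now (5, 8, 7)
  P2: need (2, 7, 3) fits (5, 8, 7); releases (2, 0, 2), pool now (7, 8, 9)


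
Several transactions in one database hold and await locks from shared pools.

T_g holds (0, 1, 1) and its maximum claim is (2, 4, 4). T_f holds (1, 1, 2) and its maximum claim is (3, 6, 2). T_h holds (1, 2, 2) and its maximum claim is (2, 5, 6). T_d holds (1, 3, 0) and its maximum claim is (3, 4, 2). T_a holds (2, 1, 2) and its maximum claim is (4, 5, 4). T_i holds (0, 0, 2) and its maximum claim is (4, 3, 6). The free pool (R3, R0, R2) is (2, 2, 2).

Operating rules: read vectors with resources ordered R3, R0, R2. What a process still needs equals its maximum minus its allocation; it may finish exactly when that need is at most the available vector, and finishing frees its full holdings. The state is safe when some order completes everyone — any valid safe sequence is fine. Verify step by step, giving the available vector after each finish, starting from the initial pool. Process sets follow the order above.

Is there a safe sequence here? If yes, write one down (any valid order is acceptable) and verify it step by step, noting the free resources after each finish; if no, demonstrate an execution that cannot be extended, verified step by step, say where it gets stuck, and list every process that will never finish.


SAFE. One safe sequence: T_d, T_f, T_a, T_i, T_g, T_h.
Key observation: T_d marks the first exact bind of the order: its need (2, 1, 2) fits the free (2, 2, 2) with zero slack on a requested resource.
Check, step by step:
  pool = (2, 2, 2)
  T_d: need (2, 1, 2) fits (2, 2, 2); releases (1, 3, 0), pool now (3, 5, 2)
  T_f: need (2, 5, 0) fits (3, 5, 2); releases (1, 1, 2), pool now (4, 6, 4)
  T_a: need (2, 4, 2) fits (4, 6, 4); releases (2, 1, 2), pool now (6, 7, 6)
  T_i: need (4, 3, 4) fits (6, 7, 6); releases (0, 0, 2), pool now (6, 7, 8)
  T_g: need (2, 3, 3) fits (6, 7, 8); releases (0, 1, 1), pool now (6, 8, 9)
  T_h: need (1, 3, 4) fits (6, 8, 9); releases (1, 2, 2), pool now (7, 10, 11)


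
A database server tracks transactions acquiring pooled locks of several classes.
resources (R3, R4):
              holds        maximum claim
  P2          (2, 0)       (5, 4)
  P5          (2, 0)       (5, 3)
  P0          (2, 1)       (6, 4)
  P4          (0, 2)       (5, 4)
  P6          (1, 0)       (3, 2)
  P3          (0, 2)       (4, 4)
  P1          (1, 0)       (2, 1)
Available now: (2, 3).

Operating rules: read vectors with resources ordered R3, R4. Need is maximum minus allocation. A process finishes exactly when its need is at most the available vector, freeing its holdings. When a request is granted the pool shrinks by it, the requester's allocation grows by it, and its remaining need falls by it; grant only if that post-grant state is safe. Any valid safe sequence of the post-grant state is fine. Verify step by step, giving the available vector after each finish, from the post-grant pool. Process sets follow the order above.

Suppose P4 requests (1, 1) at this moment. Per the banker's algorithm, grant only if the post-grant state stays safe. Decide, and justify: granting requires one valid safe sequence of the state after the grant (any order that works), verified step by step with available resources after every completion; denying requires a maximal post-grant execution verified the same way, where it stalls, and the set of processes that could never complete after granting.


DENY. Granting would leave the state unsafe.
Key observation: after P1, P6 the pool peaks at (3, 2), and each blocked process is short somewhere: P2 on R4; P5 on R4; P0 on R3, R4; P4 on R3; P3 on R3.
On the post-grant state, P1, P6 is a maximal run — nothing extends it. Verifying each step:
  pool = (1, 2)
  P1 needs (1, 1) <= (1, 2) -> finishes; pool += (1, 0) = (2, 2)
  P6 needs (2, 2) <= (2, 2) -> finishes; pool += (1, 0) = (3, 2)
  P2 cannot run: need (3, 4) vs free (3, 2) (insufficient R4)
  P5 cannot run: need (3, 3) vs free (3, 2) (insufficient R4)
  P0 cannot run: need (4, 3) vs free (3, 2) (insufficient R3 and R4)
  P4 cannot run: need (4, 1) vs free (3, 2) (insufficient R3)
  P3 cannot run: need (4, 2) vs free (3, 2) (insufficient R3)
Had the request been granted, P2, P5, P0, P4 and P3 could never finish.


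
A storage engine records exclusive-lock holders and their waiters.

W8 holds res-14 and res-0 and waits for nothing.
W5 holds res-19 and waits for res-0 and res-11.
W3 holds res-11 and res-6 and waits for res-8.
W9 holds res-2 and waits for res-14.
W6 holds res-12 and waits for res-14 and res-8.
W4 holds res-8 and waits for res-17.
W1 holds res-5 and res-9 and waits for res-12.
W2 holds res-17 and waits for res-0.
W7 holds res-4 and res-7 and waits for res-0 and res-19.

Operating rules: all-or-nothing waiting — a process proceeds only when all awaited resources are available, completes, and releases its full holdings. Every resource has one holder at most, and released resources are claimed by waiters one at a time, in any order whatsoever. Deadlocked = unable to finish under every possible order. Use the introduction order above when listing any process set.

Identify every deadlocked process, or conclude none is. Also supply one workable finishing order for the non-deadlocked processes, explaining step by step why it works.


The deadlocked set is empty.
Key observation: every chain of waits terminates; starting from the processes that wait on nothing, all the rest unlock in turn.
A valid finishing order for the others: W8, W2, W4, W3, W5, W6, W1, W9, W7.
Walking it through:
  run W8 (it waits on nothing); releases res-14 and res-0
  run W2 (all its waits — res-0 — are resolved); releases res-17
  run W4 (all its waits — res-17 — are resolved); releases res-8
  run W3 (all its waits — res-8 — are resolved); releases res-11 and res-6
  run W5 (all its waits — res-0 and res-11 — are resolved); releases res-19
  run W6 (all its waits — res-14 and res-8 — are resolved); releases res-12
  run W1 (all its waits — res-12 — are resolved); releases res-5 and res-9
  run W9 (all its waits — res-14 — are resolved); releases res-2
  run W7 (all its waits — res-0 and res-19 — are resolved); releases res-4 and res-7


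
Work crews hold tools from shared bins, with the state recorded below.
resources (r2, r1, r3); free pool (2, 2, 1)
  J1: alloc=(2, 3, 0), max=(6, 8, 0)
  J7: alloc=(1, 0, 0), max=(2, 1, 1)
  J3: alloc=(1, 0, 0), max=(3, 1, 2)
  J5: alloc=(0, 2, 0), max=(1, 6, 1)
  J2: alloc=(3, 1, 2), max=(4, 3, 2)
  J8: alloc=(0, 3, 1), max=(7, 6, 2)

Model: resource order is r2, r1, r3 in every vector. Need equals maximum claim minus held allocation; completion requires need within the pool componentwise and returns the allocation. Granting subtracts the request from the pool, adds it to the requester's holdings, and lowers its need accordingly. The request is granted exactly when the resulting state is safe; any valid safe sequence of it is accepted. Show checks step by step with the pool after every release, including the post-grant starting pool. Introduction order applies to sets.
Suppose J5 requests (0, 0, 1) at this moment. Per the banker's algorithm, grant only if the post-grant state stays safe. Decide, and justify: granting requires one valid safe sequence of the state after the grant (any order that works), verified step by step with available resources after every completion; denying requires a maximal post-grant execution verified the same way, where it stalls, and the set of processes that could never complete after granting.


GRANT. The post-grant state is safe; one safe sequence: J2, J7, J3, J8, J1, J5.
Key observation: even at the reduced pool (2, 2, 0), J2 fits immediately, so safety survives the grant.
Verifying the post-grant state step by step:
  pool = (2, 2, 0)
  run J2 (needs (1, 2, 0), free (2, 2, 0)); after release of (3, 1, 2) the pool is (5, 3, 2)
  run J7 (needs (1, 1, 1), free (5, 3, 2)); after release of (1, 0, 0) the pool is (6, 3, 2)
  run J3 (needs (2, 1, 2), free (6, 3, 2)); after release of (1, 0, 0) the pool is (7, 3, 2)
  run J8 (needs (7, 3, 1), free (7, 3, 2)); after release of (0, 3, 1) the pool is (7, 6, 3)
  run J1 (needs (4, 5, 0), free (7, 6, 3)); after release of (2, 3, 0) the pool is (9, 9, 3)
  run J5 (needs (1, 4, 0), free (9, 9, 3)); after release of (0, 2, 1) the pool is (9, 11, 4)
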